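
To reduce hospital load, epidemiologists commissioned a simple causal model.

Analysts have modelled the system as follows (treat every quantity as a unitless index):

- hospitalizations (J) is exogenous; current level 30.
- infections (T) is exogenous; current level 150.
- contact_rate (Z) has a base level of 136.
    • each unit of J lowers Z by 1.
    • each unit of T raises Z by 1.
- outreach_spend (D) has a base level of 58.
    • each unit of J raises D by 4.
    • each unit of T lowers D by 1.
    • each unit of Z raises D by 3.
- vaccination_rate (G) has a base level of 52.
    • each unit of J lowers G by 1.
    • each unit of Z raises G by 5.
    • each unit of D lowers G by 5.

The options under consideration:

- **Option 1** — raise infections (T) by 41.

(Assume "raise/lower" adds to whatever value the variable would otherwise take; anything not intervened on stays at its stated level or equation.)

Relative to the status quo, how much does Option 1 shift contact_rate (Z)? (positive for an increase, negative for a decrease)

Baseline:
  J = 30
  T = 150
  Z = 136 − 30 + 150 = 256
Option 1 (T + 41):
  J = 30
  T = 150 + 41 = 191
  Z = 136 − 30 + 191 = 297
Change in Z: 297 − 256 = 41

41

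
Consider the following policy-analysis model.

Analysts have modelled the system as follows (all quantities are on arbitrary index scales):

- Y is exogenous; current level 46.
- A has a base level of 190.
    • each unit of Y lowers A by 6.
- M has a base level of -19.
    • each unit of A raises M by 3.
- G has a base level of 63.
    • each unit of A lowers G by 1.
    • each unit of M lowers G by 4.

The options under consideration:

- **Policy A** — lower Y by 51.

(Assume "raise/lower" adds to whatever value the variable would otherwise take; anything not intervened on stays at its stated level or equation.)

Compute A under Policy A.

220

Policy A (Y − 51):
  Y = 46 − 51 = -5
  A = 190 − 6·(-5) = 220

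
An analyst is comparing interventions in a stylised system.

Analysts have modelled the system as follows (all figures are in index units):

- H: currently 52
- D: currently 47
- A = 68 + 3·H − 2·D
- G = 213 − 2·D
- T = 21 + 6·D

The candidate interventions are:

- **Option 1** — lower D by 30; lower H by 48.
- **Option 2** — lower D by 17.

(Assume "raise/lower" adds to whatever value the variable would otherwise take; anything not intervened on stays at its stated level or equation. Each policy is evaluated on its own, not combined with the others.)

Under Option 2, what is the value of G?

153

Option 2 (D − 17):
  D = 47 − 17 = 30
  G = 213 − 2·30 = 153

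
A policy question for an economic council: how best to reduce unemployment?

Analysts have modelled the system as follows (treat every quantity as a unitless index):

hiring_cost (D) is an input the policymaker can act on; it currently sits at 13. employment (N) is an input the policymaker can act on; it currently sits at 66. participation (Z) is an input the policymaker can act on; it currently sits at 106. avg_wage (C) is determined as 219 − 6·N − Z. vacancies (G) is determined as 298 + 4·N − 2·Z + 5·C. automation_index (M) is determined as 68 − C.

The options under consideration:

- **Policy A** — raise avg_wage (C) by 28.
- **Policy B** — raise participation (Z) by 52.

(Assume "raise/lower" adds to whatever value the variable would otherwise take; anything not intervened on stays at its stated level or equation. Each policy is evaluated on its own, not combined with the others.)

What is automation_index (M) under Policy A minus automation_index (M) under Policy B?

Policy A (C + 28):
  N = 66
  Z = 106
  C = 219 − 6·66 − 106 (+28 from intervention) = -255
  M = 68 − (-255) = 323
Policy B (Z + 52):
  N = 66
  Z = 106 + 52 = 158
  C = 219 − 6·66 − 158 = -335
  M = 68 − (-335) = 403
M: 323 − 403 = -80

-80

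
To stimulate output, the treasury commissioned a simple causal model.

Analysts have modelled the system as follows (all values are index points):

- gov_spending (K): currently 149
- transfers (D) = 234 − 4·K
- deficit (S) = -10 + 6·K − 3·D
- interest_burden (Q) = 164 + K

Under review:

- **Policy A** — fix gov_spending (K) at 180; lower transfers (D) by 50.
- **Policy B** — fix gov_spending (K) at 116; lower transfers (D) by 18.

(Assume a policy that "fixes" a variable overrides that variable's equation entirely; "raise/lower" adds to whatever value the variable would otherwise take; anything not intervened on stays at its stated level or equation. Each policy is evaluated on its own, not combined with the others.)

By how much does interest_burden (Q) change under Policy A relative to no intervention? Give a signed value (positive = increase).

31

Baseline:
  K = 149
  Q = 164 + 149 = 313
Policy A (K := 180, D − 50):
  K = 180
  Q = 164 + 180 = 344
Change in Q: 344 − 313 = 31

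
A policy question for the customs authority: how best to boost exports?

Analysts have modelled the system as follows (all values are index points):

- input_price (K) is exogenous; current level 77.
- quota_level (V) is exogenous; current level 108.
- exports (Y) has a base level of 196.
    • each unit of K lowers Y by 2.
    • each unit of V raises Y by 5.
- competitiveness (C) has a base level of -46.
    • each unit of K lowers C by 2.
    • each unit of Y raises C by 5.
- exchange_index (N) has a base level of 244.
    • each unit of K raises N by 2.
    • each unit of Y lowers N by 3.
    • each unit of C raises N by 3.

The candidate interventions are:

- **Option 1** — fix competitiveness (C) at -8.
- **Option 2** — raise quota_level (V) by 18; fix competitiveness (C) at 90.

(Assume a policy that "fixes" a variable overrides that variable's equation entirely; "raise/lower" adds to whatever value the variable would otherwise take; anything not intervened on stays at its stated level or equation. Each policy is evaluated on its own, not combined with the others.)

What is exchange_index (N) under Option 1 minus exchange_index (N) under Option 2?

Option 1 (C := -8):
  K = 77
  V = 108
  Y = 196 − 2·77 + 5·108 = 582
  C = -8
  N = 244 + 2·77 − 3·582 + 3·(-8) = -1372
Option 2 (V + 18, C := 90):
  K = 77
  V = 108 + 18 = 126
  Y = 196 − 2·77 + 5·126 = 672
  C = 90
  N = 244 + 2·77 − 3·672 + 3·90 = -1348
N: -1372 − (-1348) = -24

-24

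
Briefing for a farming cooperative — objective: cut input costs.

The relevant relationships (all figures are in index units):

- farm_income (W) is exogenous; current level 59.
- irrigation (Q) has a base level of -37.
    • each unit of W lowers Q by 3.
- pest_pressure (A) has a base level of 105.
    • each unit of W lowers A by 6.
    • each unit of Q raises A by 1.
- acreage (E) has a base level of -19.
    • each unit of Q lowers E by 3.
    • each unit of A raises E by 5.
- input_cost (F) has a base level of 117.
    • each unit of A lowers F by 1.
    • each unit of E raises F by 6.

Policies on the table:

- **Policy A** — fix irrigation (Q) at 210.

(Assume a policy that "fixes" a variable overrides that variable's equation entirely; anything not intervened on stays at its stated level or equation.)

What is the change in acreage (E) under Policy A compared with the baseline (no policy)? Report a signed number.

Baseline:
  W = 59
  Q = -37 − 3·59 = -214
  A = 105 − 6·59 + (-214) = -463
  E = -19 − 3·(-214) + 5·(-463) = -1692
Policy A (Q := 210):
  W = 59
  Q = 210
  A = 105 − 6·59 + 210 = -39
  E = -19 − 3·210 + 5·(-39) = -844
Change in E: -844 − (-1692) = 848

848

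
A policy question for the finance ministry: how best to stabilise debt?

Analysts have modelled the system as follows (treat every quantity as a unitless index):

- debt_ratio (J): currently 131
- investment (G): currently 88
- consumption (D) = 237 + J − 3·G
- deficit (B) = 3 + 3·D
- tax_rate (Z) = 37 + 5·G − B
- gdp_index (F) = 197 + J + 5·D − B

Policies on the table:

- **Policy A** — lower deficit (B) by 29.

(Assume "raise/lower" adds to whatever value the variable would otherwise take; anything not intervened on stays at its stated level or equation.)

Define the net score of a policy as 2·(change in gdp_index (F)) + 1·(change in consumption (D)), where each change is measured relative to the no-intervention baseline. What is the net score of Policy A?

58

Baseline:
  J = 131
  G = 88
  D = 237 + 131 − 3·88 = 104
  B = 3 + 3·104 = 315
  F = 197 + 131 + 5·104 − 315 = 533
Policy A (B − 29):
  J = 131
  G = 88
  D = 237 + 131 − 3·88 = 104
  B = 3 + 3·104 (−29 from intervention) = 286
  F = 197 + 131 + 5·104 − 286 = 562
ΔF = 562 − 533 = 29; ΔD = 104 − 104 = 0
Score = 2·29 + 1·0 = 58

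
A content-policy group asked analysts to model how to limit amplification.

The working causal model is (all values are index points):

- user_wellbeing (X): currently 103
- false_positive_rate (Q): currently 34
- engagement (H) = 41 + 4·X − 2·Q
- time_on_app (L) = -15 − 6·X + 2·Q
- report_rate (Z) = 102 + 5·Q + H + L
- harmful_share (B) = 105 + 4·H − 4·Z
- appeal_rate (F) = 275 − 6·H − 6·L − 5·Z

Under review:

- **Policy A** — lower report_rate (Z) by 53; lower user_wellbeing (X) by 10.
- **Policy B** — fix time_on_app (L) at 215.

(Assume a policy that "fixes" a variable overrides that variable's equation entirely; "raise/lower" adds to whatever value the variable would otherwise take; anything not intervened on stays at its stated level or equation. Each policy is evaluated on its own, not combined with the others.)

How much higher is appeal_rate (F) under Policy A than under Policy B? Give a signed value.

8625

Policy A (Z − 53, X − 10):
  X = 103 − 10 = 93
  Q = 34
  H = 41 + 4·93 − 2·34 = 345
  L = -15 − 6·93 + 2·34 = -505
  Z = 102 + 5·34 + 345 + (-505) (−53 from intervention) = 59
  F = 275 − 6·345 − 6·(-505) − 5·59 = 940
Policy B (L := 215):
  X = 103
  Q = 34
  H = 41 + 4·103 − 2·34 = 385
  L = 215
  Z = 102 + 5·34 + 385 + 215 = 872
  F = 275 − 6·385 − 6·215 − 5·872 = -7685
F: 940 − (-7685) = 8625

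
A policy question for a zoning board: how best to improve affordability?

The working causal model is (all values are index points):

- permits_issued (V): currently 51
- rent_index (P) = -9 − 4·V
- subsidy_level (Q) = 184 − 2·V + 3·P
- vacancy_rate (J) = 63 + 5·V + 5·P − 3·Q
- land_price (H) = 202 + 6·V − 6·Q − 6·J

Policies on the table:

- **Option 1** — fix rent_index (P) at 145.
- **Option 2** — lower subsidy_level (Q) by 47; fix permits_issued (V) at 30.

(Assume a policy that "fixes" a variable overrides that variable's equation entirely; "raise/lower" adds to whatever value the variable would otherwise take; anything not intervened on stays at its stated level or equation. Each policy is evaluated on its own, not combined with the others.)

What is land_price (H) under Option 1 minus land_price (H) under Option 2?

1200

Option 1 (P := 145):
  V = 51
  P = 145
  Q = 184 − 2·51 + 3·145 = 517
  J = 63 + 5·51 + 5·145 − 3·517 = -508
  H = 202 + 6·51 − 6·517 − 6·(-508) = 454
Option 2 (Q − 47, V := 30):
  V = 30
  P = -9 − 4·30 = -129
  Q = 184 − 2·30 + 3·(-129) (−47 from intervention) = -310
  J = 63 + 5·30 + 5·(-129) − 3·(-310) = 498
  H = 202 + 6·30 − 6·(-310) − 6·498 = -746
H: 454 − (-746) = 1200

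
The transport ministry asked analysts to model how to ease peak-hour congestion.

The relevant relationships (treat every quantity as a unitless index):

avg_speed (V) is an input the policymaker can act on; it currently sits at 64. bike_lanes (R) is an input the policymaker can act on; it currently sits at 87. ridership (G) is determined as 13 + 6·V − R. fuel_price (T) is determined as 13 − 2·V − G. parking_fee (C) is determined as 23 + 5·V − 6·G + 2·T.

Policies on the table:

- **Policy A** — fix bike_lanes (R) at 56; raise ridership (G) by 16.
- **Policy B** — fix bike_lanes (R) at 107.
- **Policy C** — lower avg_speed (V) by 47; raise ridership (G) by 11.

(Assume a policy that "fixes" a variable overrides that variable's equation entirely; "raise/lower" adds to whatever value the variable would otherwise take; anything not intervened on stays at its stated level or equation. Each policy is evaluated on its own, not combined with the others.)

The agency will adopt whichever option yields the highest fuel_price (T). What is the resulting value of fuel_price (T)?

Policy A (R := 56, G + 16):
  V = 64
  R = 56
  G = 13 + 6·64 − 56 (+16 from intervention) = 357
  T = 13 − 2·64 − 357 = -472
Policy B (R := 107):
  V = 64
  R = 107
  G = 13 + 6·64 − 107 = 290
  T = 13 − 2·64 − 290 = -405
Policy C (V − 47, G + 11):
  V = 64 − 47 = 17
  R = 87
  G = 13 + 6·17 − 87 (+11 from intervention) = 39
  T = 13 − 2·17 − 39 = -60
Comparing — Policy A: T=-472, Policy B: T=-405, Policy C: T=-60. Highest is -60 (Policy C).

-60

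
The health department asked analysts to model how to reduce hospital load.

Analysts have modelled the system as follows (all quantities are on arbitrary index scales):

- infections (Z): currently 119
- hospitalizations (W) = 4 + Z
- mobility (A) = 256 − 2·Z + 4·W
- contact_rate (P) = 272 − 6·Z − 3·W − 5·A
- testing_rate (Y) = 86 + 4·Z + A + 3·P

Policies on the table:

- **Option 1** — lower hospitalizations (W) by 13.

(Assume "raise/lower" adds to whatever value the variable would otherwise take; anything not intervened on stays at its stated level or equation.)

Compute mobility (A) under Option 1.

Option 1 (W − 13):
  Z = 119
  W = 4 + 119 (−13 from intervention) = 110
  A = 256 − 2·119 + 4·110 = 458

458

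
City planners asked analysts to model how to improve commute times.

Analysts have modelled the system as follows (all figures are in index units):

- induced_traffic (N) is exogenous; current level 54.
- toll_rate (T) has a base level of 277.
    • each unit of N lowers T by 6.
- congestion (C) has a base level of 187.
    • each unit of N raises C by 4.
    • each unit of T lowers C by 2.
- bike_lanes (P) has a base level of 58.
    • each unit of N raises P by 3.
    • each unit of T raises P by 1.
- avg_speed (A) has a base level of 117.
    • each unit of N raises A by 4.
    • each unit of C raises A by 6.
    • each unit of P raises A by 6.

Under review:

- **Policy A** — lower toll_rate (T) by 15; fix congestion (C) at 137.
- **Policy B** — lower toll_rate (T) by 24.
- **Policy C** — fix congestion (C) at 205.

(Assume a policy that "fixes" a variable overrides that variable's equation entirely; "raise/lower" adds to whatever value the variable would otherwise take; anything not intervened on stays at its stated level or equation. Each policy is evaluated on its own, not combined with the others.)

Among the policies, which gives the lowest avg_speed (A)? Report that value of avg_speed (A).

Policy A (T − 15, C := 137):
  N = 54
  T = 277 − 6·54 (−15 from intervention) = -62
  C = 137
  P = 58 + 3·54 + (-62) = 158
  A = 117 + 4·54 + 6·137 + 6·158 = 2103
Policy B (T − 24):
  N = 54
  T = 277 − 6·54 (−24 from intervention) = -71
  C = 187 + 4·54 − 2·(-71) = 545
  P = 58 + 3·54 + (-71) = 149
  A = 117 + 4·54 + 6·545 + 6·149 = 4497
Policy C (C := 205):
  N = 54
  T = 277 − 6·54 = -47
  C = 205
  P = 58 + 3·54 + (-47) = 173
  A = 117 + 4·54 + 6·205 + 6·173 = 2601
Comparing — Policy A: A=2103, Policy B: A=4497, Policy C: A=2601. Lowest is 2103 (Policy A).

2103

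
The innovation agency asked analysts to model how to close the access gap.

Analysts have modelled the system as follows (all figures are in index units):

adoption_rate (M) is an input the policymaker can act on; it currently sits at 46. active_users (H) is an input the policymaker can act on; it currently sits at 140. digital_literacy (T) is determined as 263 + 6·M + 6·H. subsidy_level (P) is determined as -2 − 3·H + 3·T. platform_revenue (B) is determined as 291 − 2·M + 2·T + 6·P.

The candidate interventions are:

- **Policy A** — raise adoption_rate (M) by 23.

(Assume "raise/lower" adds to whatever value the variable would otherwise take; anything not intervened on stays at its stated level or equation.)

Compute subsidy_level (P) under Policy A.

4129

Policy A (M + 23):
  M = 46 + 23 = 69
  H = 140
  T = 263 + 6·69 + 6·140 = 1517
  P = -2 − 3·140 + 3·1517 = 4129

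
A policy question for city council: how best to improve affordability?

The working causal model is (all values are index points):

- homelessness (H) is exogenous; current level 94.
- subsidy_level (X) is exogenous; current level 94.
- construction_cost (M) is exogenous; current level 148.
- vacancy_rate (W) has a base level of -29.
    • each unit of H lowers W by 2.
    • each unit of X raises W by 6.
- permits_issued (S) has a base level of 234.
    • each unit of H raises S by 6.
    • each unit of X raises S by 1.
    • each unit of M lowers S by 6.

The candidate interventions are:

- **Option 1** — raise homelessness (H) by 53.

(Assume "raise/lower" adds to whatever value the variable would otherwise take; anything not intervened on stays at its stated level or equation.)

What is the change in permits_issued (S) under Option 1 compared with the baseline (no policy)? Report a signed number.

Baseline:
  H = 94
  X = 94
  M = 148
  S = 234 + 6·94 + 94 − 6·148 = 4
Option 1 (H + 53):
  H = 94 + 53 = 147
  X = 94
  M = 148
  S = 234 + 6·147 + 94 − 6·148 = 322
Change in S: 322 − 4 = 318

318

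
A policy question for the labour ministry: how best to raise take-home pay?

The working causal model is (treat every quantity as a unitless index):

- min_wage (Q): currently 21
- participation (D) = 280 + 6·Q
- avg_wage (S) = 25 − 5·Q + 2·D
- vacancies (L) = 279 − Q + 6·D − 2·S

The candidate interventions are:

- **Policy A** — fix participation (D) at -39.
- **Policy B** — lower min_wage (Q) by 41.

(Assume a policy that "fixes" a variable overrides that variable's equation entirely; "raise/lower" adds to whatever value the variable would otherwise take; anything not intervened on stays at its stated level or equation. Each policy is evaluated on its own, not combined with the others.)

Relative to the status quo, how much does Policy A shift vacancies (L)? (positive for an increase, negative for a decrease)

-890

Baseline:
  Q = 21
  D = 280 + 6·21 = 406
  S = 25 − 5·21 + 2·406 = 732
  L = 279 − 21 + 6·406 − 2·732 = 1230
Policy A (D := -39):
  Q = 21
  D = -39
  S = 25 − 5·21 + 2·(-39) = -158
  L = 279 − 21 + 6·(-39) − 2·(-158) = 340
Change in L: 340 − 1230 = -890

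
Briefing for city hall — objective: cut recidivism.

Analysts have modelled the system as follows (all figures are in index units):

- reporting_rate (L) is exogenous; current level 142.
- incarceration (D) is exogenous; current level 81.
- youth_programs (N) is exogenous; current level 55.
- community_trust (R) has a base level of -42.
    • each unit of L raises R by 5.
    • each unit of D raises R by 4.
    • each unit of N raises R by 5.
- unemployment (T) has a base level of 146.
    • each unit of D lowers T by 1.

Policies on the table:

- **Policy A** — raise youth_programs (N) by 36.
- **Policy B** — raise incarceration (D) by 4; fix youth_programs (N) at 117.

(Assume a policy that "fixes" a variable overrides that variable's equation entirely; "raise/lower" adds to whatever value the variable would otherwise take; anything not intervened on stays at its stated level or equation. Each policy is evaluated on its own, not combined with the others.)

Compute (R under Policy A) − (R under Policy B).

-146

Policy A (N + 36):
  L = 142
  D = 81
  N = 55 + 36 = 91
  R = -42 + 5·142 + 4·81 + 5·91 = 1447
Policy B (D + 4, N := 117):
  L = 142
  D = 81 + 4 = 85
  N = 117
  R = -42 + 5·142 + 4·85 + 5·117 = 1593
R: 1447 − 1593 = -146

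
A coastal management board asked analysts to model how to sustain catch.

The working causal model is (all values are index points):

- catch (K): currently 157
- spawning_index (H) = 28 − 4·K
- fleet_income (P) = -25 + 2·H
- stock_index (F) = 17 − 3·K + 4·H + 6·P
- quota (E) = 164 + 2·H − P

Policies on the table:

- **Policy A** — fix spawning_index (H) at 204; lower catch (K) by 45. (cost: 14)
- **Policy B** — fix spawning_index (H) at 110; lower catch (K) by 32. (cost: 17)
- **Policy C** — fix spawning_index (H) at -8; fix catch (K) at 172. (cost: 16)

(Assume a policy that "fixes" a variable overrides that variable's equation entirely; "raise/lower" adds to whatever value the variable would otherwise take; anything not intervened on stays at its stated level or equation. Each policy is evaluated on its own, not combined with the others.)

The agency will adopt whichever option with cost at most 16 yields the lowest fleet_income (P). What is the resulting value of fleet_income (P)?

-41

Policy A (H := 204, K − 45):
  K = 157 − 45 = 112
  H = 204
  P = -25 + 2·204 = 383
Policy C (H := -8, K := 172):
  K = 172
  H = -8
  P = -25 + 2·(-8) = -41
Comparing — Policy A: P=383, Policy C: P=-41. Lowest is -41 (Policy C).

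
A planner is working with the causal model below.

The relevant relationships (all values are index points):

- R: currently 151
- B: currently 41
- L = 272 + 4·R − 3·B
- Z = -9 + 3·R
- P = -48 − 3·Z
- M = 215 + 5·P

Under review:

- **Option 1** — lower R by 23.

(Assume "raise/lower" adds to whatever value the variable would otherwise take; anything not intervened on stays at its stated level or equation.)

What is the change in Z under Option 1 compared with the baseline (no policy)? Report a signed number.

-69

Baseline:
  R = 151
  Z = -9 + 3·151 = 444
Option 1 (R − 23):
  R = 151 − 23 = 128
  Z = -9 + 3·128 = 375
Change in Z: 375 − 444 = -69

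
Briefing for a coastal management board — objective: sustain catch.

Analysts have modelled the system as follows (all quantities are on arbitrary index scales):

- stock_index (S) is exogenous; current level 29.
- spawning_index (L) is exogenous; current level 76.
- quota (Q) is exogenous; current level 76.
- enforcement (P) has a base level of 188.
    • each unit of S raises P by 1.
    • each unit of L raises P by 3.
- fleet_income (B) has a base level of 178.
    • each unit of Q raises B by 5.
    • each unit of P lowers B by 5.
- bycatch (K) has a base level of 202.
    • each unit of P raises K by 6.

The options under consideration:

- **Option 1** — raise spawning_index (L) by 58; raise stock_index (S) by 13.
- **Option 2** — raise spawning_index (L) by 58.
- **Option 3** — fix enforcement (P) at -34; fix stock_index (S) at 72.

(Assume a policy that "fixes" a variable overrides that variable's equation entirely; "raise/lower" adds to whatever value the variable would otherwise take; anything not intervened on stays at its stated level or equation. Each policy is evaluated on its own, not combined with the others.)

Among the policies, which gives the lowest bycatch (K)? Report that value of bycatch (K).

-2

Option 1 (L + 58, S + 13):
  S = 29 + 13 = 42
  L = 76 + 58 = 134
  P = 188 + 42 + 3·134 = 632
  K = 202 + 6·632 = 3994
Option 2 (L + 58):
  S = 29
  L = 76 + 58 = 134
  P = 188 + 29 + 3·134 = 619
  K = 202 + 6·619 = 3916
Option 3 (P := -34, S := 72):
  S = 72
  L = 76
  P = -34
  K = 202 + 6·(-34) = -2
Comparing — Option 1: K=3994, Option 2: K=3916, Option 3: K=-2. Lowest is -2 (Option 3).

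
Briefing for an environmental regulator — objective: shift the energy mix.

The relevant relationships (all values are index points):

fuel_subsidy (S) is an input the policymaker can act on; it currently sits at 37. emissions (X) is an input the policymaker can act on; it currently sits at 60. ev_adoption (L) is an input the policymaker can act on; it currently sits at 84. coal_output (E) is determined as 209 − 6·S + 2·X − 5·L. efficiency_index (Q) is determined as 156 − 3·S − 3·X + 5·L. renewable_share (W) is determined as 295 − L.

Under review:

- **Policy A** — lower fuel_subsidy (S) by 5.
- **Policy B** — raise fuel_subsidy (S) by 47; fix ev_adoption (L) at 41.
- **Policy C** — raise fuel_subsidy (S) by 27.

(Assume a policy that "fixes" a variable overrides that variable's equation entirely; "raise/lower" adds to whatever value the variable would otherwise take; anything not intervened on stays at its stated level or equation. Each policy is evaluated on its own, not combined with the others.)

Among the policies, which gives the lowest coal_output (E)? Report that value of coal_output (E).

Policy A (S − 5):
  S = 37 − 5 = 32
  X = 60
  L = 84
  E = 209 − 6·32 + 2·60 − 5·84 = -283
Policy B (S + 47, L := 41):
  S = 37 + 47 = 84
  X = 60
  L = 41
  E = 209 − 6·84 + 2·60 − 5·41 = -380
Policy C (S + 27):
  S = 37 + 27 = 64
  X = 60
  L = 84
  E = 209 − 6·64 + 2·60 − 5·84 = -475
Comparing — Policy A: E=-283, Policy B: E=-380, Policy C: E=-475. Lowest is -475 (Policy C).

-475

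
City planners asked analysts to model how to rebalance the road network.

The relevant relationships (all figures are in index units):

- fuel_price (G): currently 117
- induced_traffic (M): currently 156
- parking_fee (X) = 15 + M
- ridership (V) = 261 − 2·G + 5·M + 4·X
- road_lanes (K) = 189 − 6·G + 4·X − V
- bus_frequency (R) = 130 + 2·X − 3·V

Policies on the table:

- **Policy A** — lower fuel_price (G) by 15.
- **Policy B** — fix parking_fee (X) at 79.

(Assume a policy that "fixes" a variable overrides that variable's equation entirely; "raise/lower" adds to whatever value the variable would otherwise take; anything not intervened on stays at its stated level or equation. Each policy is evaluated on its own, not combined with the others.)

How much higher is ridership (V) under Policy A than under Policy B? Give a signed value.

398

Policy A (G − 15):
  G = 117 − 15 = 102
  M = 156
  X = 15 + 156 = 171
  V = 261 − 2·102 + 5·156 + 4·171 = 1521
Policy B (X := 79):
  G = 117
  M = 156
  X = 79
  V = 261 − 2·117 + 5·156 + 4·79 = 1123
V: 1521 − 1123 = 398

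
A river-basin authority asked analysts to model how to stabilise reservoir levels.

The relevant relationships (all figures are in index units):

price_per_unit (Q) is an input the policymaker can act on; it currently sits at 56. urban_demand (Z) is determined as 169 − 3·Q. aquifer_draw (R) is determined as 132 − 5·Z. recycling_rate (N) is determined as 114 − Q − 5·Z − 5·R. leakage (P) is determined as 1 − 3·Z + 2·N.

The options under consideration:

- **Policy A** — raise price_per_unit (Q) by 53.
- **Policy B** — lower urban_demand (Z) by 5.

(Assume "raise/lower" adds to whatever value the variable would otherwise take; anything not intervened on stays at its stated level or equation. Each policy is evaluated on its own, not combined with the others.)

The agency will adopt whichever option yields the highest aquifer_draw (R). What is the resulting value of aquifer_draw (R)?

922

Policy A (Q + 53):
  Q = 56 + 53 = 109
  Z = 169 − 3·109 = -158
  R = 132 − 5·(-158) = 922
Policy B (Z − 5):
  Q = 56
  Z = 169 − 3·56 (−5 from intervention) = -4
  R = 132 − 5·(-4) = 152
Comparing — Policy A: R=922, Policy B: R=152. Highest is 922 (Policy A).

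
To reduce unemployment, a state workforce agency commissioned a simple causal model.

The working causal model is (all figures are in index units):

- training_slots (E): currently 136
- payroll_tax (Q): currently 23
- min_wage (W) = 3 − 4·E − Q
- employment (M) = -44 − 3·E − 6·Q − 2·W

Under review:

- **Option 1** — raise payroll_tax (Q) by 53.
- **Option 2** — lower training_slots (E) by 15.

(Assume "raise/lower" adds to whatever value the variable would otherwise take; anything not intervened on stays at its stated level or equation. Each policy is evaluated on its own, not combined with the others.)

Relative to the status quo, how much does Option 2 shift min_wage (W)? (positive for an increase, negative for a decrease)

Baseline:
  E = 136
  Q = 23
  W = 3 − 4·136 − 23 = -564
Option 2 (E − 15):
  E = 136 − 15 = 121
  Q = 23
  W = 3 − 4·121 − 23 = -504
Change in W: -504 − (-564) = 60

60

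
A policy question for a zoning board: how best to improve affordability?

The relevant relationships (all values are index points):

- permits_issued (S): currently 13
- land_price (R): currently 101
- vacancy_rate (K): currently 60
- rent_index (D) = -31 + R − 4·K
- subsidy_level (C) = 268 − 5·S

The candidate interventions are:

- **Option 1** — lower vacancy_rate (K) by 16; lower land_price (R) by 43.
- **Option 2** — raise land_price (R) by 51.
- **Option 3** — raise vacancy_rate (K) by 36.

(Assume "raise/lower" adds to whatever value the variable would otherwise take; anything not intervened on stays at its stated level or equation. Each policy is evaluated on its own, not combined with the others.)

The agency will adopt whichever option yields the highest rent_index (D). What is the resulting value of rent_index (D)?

Option 1 (K − 16, R − 43):
  R = 101 − 43 = 58
  K = 60 − 16 = 44
  D = -31 + 58 − 4·44 = -149
Option 2 (R + 51):
  R = 101 + 51 = 152
  K = 60
  D = -31 + 152 − 4·60 = -119
Option 3 (K + 36):
  R = 101
  K = 60 + 36 = 96
  D = -31 + 101 − 4·96 = -314
Comparing — Option 1: D=-149, Option 2: D=-119, Option 3: D=-314. Highest is -119 (Option 2).

-119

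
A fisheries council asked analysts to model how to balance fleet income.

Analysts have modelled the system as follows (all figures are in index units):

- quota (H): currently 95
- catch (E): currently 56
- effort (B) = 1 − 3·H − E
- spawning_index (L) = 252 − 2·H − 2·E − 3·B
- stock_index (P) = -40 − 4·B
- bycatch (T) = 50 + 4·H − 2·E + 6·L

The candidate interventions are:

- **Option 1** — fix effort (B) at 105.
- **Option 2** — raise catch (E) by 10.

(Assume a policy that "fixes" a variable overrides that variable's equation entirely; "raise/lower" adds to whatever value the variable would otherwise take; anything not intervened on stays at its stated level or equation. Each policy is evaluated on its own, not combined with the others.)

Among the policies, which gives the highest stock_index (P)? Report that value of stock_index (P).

1360

Option 1 (B := 105):
  H = 95
  E = 56
  B = 105
  P = -40 − 4·105 = -460
Option 2 (E + 10):
  H = 95
  E = 56 + 10 = 66
  B = 1 − 3·95 − 66 = -350
  P = -40 − 4·(-350) = 1360
Comparing — Option 1: P=-460, Option 2: P=1360. Highest is 1360 (Option 2).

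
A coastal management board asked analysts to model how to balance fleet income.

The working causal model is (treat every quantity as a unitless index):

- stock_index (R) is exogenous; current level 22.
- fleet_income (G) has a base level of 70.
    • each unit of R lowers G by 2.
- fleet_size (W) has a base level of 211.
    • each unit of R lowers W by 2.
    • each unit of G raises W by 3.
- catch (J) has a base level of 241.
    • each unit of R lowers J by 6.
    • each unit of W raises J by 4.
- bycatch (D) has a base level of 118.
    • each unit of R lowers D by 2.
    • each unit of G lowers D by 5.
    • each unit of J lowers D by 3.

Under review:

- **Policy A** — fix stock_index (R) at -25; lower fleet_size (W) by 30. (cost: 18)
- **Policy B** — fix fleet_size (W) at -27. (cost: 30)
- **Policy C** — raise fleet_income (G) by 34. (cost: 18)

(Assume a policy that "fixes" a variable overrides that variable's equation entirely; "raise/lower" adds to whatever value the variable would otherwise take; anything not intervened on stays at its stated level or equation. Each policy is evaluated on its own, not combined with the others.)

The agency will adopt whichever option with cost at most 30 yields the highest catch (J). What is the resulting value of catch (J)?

Policy A (R := -25, W − 30):
  R = -25
  G = 70 − 2·(-25) = 120
  W = 211 − 2·(-25) + 3·120 (−30 from intervention) = 591
  J = 241 − 6·(-25) + 4·591 = 2755
Policy B (W := -27):
  R = 22
  G = 70 − 2·22 = 26
  W = -27
  J = 241 − 6·22 + 4·(-27) = 1
Policy C (G + 34):
  R = 22
  G = 70 − 2·22 (+34 from intervention) = 60
  W = 211 − 2·22 + 3·60 = 347
  J = 241 − 6·22 + 4·347 = 1497
Comparing — Policy A: J=2755, Policy B: J=1, Policy C: J=1497. Highest is 2755 (Policy A).

2755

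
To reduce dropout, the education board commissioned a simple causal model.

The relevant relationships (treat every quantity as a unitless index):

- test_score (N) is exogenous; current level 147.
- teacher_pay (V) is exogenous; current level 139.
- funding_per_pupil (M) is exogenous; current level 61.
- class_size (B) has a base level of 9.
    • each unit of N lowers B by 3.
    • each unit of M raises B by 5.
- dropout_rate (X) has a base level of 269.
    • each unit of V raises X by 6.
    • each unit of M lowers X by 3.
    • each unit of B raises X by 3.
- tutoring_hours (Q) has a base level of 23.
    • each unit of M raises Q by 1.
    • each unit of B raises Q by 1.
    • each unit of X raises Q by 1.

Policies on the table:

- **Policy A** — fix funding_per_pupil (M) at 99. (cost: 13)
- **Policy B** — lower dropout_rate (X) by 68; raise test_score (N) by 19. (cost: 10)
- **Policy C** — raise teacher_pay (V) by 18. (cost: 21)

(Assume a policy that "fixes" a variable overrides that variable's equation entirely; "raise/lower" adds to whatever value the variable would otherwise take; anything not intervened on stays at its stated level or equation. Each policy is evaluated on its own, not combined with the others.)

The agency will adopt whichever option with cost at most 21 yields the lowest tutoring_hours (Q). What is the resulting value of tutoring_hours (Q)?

Policy A (M := 99):
  N = 147
  V = 139
  M = 99
  B = 9 − 3·147 + 5·99 = 63
  X = 269 + 6·139 − 3·99 + 3·63 = 995
  Q = 23 + 99 + 63 + 995 = 1180
Policy B (X − 68, N + 19):
  N = 147 + 19 = 166
  V = 139
  M = 61
  B = 9 − 3·166 + 5·61 = -184
  X = 269 + 6·139 − 3·61 + 3·(-184) (−68 from intervention) = 300
  Q = 23 + 61 + (-184) + 300 = 200
Policy C (V + 18):
  N = 147
  V = 139 + 18 = 157
  M = 61
  B = 9 − 3·147 + 5·61 = -127
  X = 269 + 6·157 − 3·61 + 3·(-127) = 647
  Q = 23 + 61 + (-127) + 647 = 604
Comparing — Policy A: Q=1180, Policy B: Q=200, Policy C: Q=604. Lowest is 200 (Policy B).

200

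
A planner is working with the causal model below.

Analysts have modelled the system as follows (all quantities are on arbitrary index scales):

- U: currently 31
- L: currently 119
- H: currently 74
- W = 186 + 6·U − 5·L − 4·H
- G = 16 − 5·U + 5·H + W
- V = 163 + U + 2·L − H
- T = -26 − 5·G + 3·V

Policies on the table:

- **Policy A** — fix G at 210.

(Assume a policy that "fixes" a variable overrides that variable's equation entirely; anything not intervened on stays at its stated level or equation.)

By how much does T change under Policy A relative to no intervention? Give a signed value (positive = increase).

Baseline:
  U = 31
  L = 119
  H = 74
  W = 186 + 6·31 − 5·119 − 4·74 = -519
  G = 16 − 5·31 + 5·74 + (-519) = -288
  V = 163 + 31 + 2·119 − 74 = 358
  T = -26 − 5·(-288) + 3·358 = 2488
Policy A (G := 210):
  U = 31
  L = 119
  H = 74
  W = 186 + 6·31 − 5·119 − 4·74 = -519
  G = 210
  V = 163 + 31 + 2·119 − 74 = 358
  T = -26 − 5·210 + 3·358 = -2
Change in T: -2 − 2488 = -2490

-2490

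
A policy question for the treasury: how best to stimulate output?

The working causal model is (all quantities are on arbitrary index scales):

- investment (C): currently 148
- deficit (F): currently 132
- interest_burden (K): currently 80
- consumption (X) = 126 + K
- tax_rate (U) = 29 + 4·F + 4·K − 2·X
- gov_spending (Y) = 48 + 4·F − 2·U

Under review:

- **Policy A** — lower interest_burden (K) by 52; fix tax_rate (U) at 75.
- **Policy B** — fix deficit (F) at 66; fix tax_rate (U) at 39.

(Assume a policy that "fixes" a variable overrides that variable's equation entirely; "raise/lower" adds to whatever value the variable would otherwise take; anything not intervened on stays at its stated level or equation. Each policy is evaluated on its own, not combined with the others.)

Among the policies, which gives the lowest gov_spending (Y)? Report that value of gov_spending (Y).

234

Policy A (K − 52, U := 75):
  F = 132
  K = 80 − 52 = 28
  X = 126 + 28 = 154
  U = 75
  Y = 48 + 4·132 − 2·75 = 426
Policy B (F := 66, U := 39):
  F = 66
  K = 80
  X = 126 + 80 = 206
  U = 39
  Y = 48 + 4·66 − 2·39 = 234
Comparing — Policy A: Y=426, Policy B: Y=234. Lowest is 234 (Policy B).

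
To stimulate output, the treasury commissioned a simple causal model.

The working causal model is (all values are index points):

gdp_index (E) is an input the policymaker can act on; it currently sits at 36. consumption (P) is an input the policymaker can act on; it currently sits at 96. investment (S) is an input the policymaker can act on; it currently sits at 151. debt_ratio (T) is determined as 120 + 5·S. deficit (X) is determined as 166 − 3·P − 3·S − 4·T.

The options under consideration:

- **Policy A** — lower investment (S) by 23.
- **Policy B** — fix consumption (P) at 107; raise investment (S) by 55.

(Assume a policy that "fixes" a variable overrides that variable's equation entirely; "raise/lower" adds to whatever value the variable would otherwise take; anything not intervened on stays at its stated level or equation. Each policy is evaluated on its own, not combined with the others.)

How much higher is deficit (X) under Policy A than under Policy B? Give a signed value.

1827

Policy A (S − 23):
  P = 96
  S = 151 − 23 = 128
  T = 120 + 5·128 = 760
  X = 166 − 3·96 − 3·128 − 4·760 = -3546
Policy B (P := 107, S + 55):
  P = 107
  S = 151 + 55 = 206
  T = 120 + 5·206 = 1150
  X = 166 − 3·107 − 3·206 − 4·1150 = -5373
X: -3546 − (-5373) = 1827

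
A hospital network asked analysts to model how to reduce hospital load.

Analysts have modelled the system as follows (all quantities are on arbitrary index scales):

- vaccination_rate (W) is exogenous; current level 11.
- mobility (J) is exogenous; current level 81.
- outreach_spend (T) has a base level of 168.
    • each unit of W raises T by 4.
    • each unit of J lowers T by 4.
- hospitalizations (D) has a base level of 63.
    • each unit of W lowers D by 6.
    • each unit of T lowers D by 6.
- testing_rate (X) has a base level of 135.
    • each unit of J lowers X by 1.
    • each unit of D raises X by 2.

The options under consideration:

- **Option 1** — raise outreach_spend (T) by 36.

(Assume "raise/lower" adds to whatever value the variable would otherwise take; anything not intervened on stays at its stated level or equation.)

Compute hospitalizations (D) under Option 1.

Option 1 (T + 36):
  W = 11
  J = 81
  T = 168 + 4·11 − 4·81 (+36 from intervention) = -76
  D = 63 − 6·11 − 6·(-76) = 453

453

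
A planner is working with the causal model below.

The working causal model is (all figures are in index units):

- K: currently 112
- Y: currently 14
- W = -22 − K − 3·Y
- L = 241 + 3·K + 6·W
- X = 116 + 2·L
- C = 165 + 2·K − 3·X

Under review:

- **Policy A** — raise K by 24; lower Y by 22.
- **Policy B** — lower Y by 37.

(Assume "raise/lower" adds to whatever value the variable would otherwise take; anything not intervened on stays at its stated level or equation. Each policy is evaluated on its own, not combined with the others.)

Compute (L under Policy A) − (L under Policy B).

-342

Policy A (K + 24, Y − 22):
  K = 112 + 24 = 136
  Y = 14 − 22 = -8
  W = -22 − 136 − 3·(-8) = -134
  L = 241 + 3·136 + 6·(-134) = -155
Policy B (Y − 37):
  K = 112
  Y = 14 − 37 = -23
  W = -22 − 112 − 3·(-23) = -65
  L = 241 + 3·112 + 6·(-65) = 187
L: -155 − 187 = -342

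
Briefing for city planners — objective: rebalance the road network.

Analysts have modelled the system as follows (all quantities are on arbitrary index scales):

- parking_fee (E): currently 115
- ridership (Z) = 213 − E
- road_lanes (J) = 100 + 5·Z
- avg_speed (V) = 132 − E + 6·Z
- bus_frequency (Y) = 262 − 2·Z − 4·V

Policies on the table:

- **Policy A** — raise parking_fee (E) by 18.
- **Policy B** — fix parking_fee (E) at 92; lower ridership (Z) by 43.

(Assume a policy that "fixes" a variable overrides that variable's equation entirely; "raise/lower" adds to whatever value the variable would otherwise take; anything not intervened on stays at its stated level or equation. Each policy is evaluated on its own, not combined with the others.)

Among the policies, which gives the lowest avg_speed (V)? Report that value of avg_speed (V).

479

Policy A (E + 18):
  E = 115 + 18 = 133
  Z = 213 − 133 = 80
  V = 132 − 133 + 6·80 = 479
Policy B (E := 92, Z − 43):
  E = 92
  Z = 213 − 92 (−43 from intervention) = 78
  V = 132 − 92 + 6·78 = 508
Comparing — Policy A: V=479, Policy B: V=508. Lowest is 479 (Policy A).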